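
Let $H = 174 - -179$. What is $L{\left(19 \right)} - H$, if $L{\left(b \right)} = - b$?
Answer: $-372$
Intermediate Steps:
$H = 353$ ($H = 174 + 179 = 353$)
$L{\left(19 \right)} - H = \left(-1\right) 19 - 353 = -19 - 353 = -372$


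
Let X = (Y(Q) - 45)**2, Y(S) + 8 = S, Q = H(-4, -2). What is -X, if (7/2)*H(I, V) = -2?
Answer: -140625/49 ≈ -2869.9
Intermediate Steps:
H(I, V) = -4/7 (H(I, V) = (2/7)*(-2) = -4/7)
Q = -4/7 ≈ -0.57143
Y(S) = -8 + S
X = 140625/49 (X = ((-8 - 4/7) - 45)**2 = (-60/7 - 45)**2 = (-375/7)**2 = 140625/49 ≈ 2869.9)
-X = -1*140625/49 = -140625/49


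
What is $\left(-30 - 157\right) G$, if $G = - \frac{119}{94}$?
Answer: $\frac{22253}{94} \approx 236.73$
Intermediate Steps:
$G = - \frac{119}{94}$ ($G = \left(-119\right) \frac{1}{94} = - \frac{119}{94} \approx -1.266$)
$\left(-30 - 157\right) G = \left(-30 - 157\right) \left(- \frac{119}{94}\right) = \left(-187\right) \left(- \frac{119}{94}\right) = \frac{22253}{94}$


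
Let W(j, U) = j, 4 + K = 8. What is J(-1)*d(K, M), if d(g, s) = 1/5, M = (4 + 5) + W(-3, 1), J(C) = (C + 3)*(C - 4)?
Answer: -2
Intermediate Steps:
K = 4 (K = -4 + 8 = 4)
J(C) = (-4 + C)*(3 + C) (J(C) = (3 + C)*(-4 + C) = (-4 + C)*(3 + C))
M = 6 (M = (4 + 5) - 3 = 9 - 3 = 6)
d(g, s) = 1/5
J(-1)*d(K, M) = (-12 + (-1)**2 - 1*(-1))*(1/5) = (-12 + 1 + 1)*(1/5) = -10*1/5 = -2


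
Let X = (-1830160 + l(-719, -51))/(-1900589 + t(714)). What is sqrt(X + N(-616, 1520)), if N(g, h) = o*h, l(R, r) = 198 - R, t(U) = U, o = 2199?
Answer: 11*sqrt(3988353272581585)/379975 ≈ 1828.2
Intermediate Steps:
N(g, h) = 2199*h
X = 1829243/1899875 (X = (-1830160 + (198 - 1*(-719)))/(-1900589 + 714) = (-1830160 + (198 + 719))/(-1899875) = (-1830160 + 917)*(-1/1899875) = -1829243*(-1/1899875) = 1829243/1899875 ≈ 0.96282)
sqrt(X + N(-616, 1520)) = sqrt(1829243/1899875 + 2199*1520) = sqrt(1829243/1899875 + 3342480) = sqrt(6350296019243/1899875) = 11*sqrt(3988353272581585)/379975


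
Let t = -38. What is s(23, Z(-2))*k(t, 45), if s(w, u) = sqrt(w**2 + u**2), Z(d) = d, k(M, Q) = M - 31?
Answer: -69*sqrt(533) ≈ -1593.0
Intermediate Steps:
k(M, Q) = -31 + M
s(w, u) = sqrt(u**2 + w**2)
s(23, Z(-2))*k(t, 45) = sqrt((-2)**2 + 23**2)*(-31 - 38) = sqrt(4 + 529)*(-69) = sqrt(533)*(-69) = -69*sqrt(533)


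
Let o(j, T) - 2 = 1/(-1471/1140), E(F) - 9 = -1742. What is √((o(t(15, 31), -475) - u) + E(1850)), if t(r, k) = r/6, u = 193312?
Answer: I*√422043717103/1471 ≈ 441.64*I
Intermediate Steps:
E(F) = -1733 (E(F) = 9 - 1742 = -1733)
t(r, k) = r/6 (t(r, k) = r*(⅙) = r/6)
o(j, T) = 1802/1471 (o(j, T) = 2 + 1/(-1471/1140) = 2 - 1140/1471 = 1802/1471)
√((o(t(15, 31), -475) - u) + E(1850)) = √((1802/1471 - 1*193312) - 1733) = √((1802/1471 - 193312) - 1733) = √(-284360150/1471 - 1733) = √(-286909393/1471) = I*√422043717103/1471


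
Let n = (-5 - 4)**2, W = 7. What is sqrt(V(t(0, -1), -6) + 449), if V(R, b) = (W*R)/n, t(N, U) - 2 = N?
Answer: sqrt(36383)/9 ≈ 21.194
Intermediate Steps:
t(N, U) = 2 + N
n = 81 (n = (-9)**2 = 81)
V(R, b) = 7*R/81 (V(R, b) = (7*R)/81 = (7*R)*(1/81) = 7*R/81)
sqrt(V(t(0, -1), -6) + 449) = sqrt(7*(2 + 0)/81 + 449) = sqrt((7/81)*2 + 449) = sqrt(14/81 + 449) = sqrt(36383/81) = sqrt(36383)/9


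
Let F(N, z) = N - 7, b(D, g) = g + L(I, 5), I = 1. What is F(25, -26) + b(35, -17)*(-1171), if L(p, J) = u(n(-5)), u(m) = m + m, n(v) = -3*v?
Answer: -15205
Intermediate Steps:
u(m) = 2*m
L(p, J) = 30 (L(p, J) = 2*(-3*(-5)) = 2*15 = 30)
b(D, g) = 30 + g (b(D, g) = g + 30 = 30 + g)
F(N, z) = -7 + N
F(25, -26) + b(35, -17)*(-1171) = (-7 + 25) + (30 - 17)*(-1171) = 18 + 13*(-1171) = 18 - 15223 = -15205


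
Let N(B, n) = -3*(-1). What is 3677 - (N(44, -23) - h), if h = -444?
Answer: 3230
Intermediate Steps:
N(B, n) = 3
3677 - (N(44, -23) - h) = 3677 - (3 - 1*(-444)) = 3677 - (3 + 444) = 3677 - 1*447 = 3677 - 447 = 3230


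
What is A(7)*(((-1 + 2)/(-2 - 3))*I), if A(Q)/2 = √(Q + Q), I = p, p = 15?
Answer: -6*√14 ≈ -22.450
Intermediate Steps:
I = 15
A(Q) = 2*√2*√Q (A(Q) = 2*√(Q + Q) = 2*√(2*Q) = 2*(√2*√Q) = 2*√2*√Q)
A(7)*(((-1 + 2)/(-2 - 3))*I) = (2*√2*√7)*(((-1 + 2)/(-2 - 3))*15) = (2*√14)*((1/(-5))*15) = (2*√14)*((1*(-⅕))*15) = (2*√14)*(-⅕*15) = (2*√14)*(-3) = -6*√14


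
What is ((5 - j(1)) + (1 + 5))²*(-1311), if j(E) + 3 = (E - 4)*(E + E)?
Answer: -524400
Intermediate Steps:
j(E) = -3 + 2*E*(-4 + E) (j(E) = -3 + (E - 4)*(E + E) = -3 + (-4 + E)*(2*E) = -3 + 2*E*(-4 + E))
((5 - j(1)) + (1 + 5))²*(-1311) = ((5 - (-3 - 8*1 + 2*1²)) + (1 + 5))²*(-1311) = ((5 - (-3 - 8 + 2*1)) + 6)²*(-1311) = ((5 - (-3 - 8 + 2)) + 6)²*(-1311) = ((5 - 1*(-9)) + 6)²*(-1311) = ((5 + 9) + 6)²*(-1311) = (14 + 6)²*(-1311) = 20²*(-1311) = 400*(-1311) = -524400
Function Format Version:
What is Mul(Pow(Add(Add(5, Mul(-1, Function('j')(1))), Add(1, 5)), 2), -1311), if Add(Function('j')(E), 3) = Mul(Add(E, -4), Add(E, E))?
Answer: -524400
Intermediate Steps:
Function('j')(E) = Add(-3, Mul(2, E, Add(-4, E))) (Function('j')(E) = Add(-3, Mul(Add(E, -4), Add(E, E))) = Add(-3, Mul(Add(-4, E), Mul(2, E))) = Add(-3, Mul(2, E, Add(-4, E))))
Mul(Pow(Add(Add(5, Mul(-1, Function('j')(1))), Add(1, 5)), 2), -1311) = Mul(Pow(Add(Add(5, Mul(-1, Add(-3, Mul(-8, 1), Mul(2, Pow(1, 2))))), Add(1, 5)), 2), -1311) = Mul(Pow(Add(Add(5, Mul(-1, Add(-3, -8, Mul(2, 1)))), 6), 2), -1311) = Mul(Pow(Add(Add(5, Mul(-1, Add(-3, -8, 2))), 6), 2), -1311) = Mul(Pow(Add(Add(5, Mul(-1, -9)), 6), 2), -1311) = Mul(Pow(Add(Add(5, 9), 6), 2), -1311) = Mul(Pow(Add(14, 6), 2), -1311) = Mul(Pow(20, 2), -1311) = Mul(400, -1311) = -524400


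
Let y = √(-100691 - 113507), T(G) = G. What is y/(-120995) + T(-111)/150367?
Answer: -111/150367 - I*√214198/120995 ≈ -0.00073819 - 0.0038251*I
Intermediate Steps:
y = I*√214198 (y = √(-214198) = I*√214198 ≈ 462.82*I)
y/(-120995) + T(-111)/150367 = (I*√214198)/(-120995) - 111/150367 = (I*√214198)*(-1/120995) - 111*1/150367 = -I*√214198/120995 - 111/150367 = -111/150367 - I*√214198/120995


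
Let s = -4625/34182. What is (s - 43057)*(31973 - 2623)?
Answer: -21598356810325/17091 ≈ -1.2637e+9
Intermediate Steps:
s = -4625/34182 (s = -4625*1/34182 = -4625/34182 ≈ -0.13531)
(s - 43057)*(31973 - 2623) = (-4625/34182 - 43057)*(31973 - 2623) = -1471778999/34182*29350 = -21598356810325/17091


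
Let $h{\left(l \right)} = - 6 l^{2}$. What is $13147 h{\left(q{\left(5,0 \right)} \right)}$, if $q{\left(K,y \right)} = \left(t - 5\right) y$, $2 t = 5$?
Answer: $0$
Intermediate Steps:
$t = \frac{5}{2}$ ($t = \frac{1}{2} \cdot 5 = \frac{5}{2} \approx 2.5$)
$q{\left(K,y \right)} = - \frac{5 y}{2}$ ($q{\left(K,y \right)} = \left(\frac{5}{2} - 5\right) y = - \frac{5 y}{2}$)
$13147 h{\left(q{\left(5,0 \right)} \right)} = 13147 \left(- 6 \left(\left(- \frac{5}{2}\right) 0\right)^{2}\right) = 13147 \left(- 6 \cdot 0^{2}\right) = 13147 \left(\left(-6\right) 0\right) = 13147 \cdot 0 = 0$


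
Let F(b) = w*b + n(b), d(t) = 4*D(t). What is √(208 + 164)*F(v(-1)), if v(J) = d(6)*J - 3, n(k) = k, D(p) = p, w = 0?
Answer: -54*√93 ≈ -520.76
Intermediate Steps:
d(t) = 4*t
v(J) = -3 + 24*J (v(J) = (4*6)*J - 3 = 24*J - 3 = -3 + 24*J)
F(b) = b (F(b) = 0*b + b = 0 + b = b)
√(208 + 164)*F(v(-1)) = √(208 + 164)*(-3 + 24*(-1)) = √372*(-3 - 24) = (2*√93)*(-27) = -54*√93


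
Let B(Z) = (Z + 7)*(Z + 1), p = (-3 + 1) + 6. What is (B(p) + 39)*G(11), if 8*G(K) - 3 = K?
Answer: 329/2 ≈ 164.50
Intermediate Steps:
p = 4 (p = -2 + 6 = 4)
G(K) = 3/8 + K/8
B(Z) = (1 + Z)*(7 + Z) (B(Z) = (7 + Z)*(1 + Z) = (1 + Z)*(7 + Z))
(B(p) + 39)*G(11) = ((7 + 4**2 + 8*4) + 39)*(3/8 + (1/8)*11) = ((7 + 16 + 32) + 39)*(3/8 + 11/8) = (55 + 39)*(7/4) = 94*(7/4) = 329/2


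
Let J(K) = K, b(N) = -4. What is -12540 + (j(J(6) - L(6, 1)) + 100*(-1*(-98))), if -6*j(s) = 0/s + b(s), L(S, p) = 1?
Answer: -8218/3 ≈ -2739.3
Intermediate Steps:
j(s) = ⅔ (j(s) = -(0/s - 4)/6 = -(0 - 4)/6 = -⅙*(-4) = ⅔)
-12540 + (j(J(6) - L(6, 1)) + 100*(-1*(-98))) = -12540 + (⅔ + 100*(-1*(-98))) = -12540 + (⅔ + 100*98) = -12540 + (⅔ + 9800) = -12540 + 29402/3 = -8218/3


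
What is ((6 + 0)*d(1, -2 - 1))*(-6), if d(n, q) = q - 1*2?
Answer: 180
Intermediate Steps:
d(n, q) = -2 + q (d(n, q) = q - 2 = -2 + q)
((6 + 0)*d(1, -2 - 1))*(-6) = ((6 + 0)*(-2 + (-2 - 1)))*(-6) = (6*(-2 - 3))*(-6) = (6*(-5))*(-6) = -30*(-6) = 180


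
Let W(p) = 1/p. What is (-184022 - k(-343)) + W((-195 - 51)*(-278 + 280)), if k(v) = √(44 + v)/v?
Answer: -90538825/492 + I*√299/343 ≈ -1.8402e+5 + 0.050413*I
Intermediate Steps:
k(v) = √(44 + v)/v
(-184022 - k(-343)) + W((-195 - 51)*(-278 + 280)) = (-184022 - √(44 - 343)/(-343)) + 1/((-195 - 51)*(-278 + 280)) = (-184022 - (-1)*√(-299)/343) + 1/(-246*2) = (-184022 - (-1)*I*√299/343) + 1/(-492) = (-184022 - (-1)*I*√299/343) - 1/492 = (-184022 + I*√299/343) - 1/492 = -90538825/492 + I*√299/343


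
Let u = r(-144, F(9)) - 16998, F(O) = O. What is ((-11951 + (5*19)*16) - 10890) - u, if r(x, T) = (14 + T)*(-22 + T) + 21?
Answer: -4045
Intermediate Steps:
r(x, T) = 21 + (-22 + T)*(14 + T) (r(x, T) = (-22 + T)*(14 + T) + 21 = 21 + (-22 + T)*(14 + T))
u = -17276 (u = (-287 + 9**2 - 8*9) - 16998 = (-287 + 81 - 72) - 16998 = -278 - 16998 = -17276)
((-11951 + (5*19)*16) - 10890) - u = ((-11951 + (5*19)*16) - 10890) - 1*(-17276) = ((-11951 + 95*16) - 10890) + 17276 = ((-11951 + 1520) - 10890) + 17276 = (-10431 - 10890) + 17276 = -21321 + 17276 = -4045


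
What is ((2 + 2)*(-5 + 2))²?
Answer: 144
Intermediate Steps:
((2 + 2)*(-5 + 2))² = (4*(-3))² = (-12)² = 144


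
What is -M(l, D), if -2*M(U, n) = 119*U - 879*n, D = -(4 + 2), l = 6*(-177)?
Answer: -60552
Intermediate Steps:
l = -1062
D = -6 (D = -1*6 = -6)
M(U, n) = -119*U/2 + 879*n/2 (M(U, n) = -(119*U - 879*n)/2 = -(-879*n + 119*U)/2 = -119*U/2 + 879*n/2)
-M(l, D) = -(-119/2*(-1062) + (879/2)*(-6)) = -(63189 - 2637) = -1*60552 = -60552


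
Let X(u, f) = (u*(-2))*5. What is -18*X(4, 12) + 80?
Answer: 800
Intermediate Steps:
X(u, f) = -10*u (X(u, f) = -2*u*5 = -10*u)
-18*X(4, 12) + 80 = -(-180)*4 + 80 = -18*(-40) + 80 = 720 + 80 = 800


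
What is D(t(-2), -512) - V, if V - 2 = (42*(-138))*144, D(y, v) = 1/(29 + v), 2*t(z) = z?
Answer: 403122425/483 ≈ 8.3462e+5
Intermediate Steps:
t(z) = z/2
V = -834622 (V = 2 + (42*(-138))*144 = 2 - 5796*144 = 2 - 834624 = -834622)
D(t(-2), -512) - V = 1/(29 - 512) - 1*(-834622) = 1/(-483) + 834622 = -1/483 + 834622 = 403122425/483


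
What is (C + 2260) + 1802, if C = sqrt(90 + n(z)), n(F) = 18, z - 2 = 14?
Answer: 4062 + 6*sqrt(3) ≈ 4072.4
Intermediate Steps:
z = 16 (z = 2 + 14 = 16)
C = 6*sqrt(3) (C = sqrt(90 + 18) = sqrt(108) = 6*sqrt(3) ≈ 10.392)
(C + 2260) + 1802 = (6*sqrt(3) + 2260) + 1802 = (2260 + 6*sqrt(3)) + 1802 = 4062 + 6*sqrt(3)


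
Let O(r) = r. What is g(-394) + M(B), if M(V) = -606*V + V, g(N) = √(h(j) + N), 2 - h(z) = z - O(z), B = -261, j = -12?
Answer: 157905 + 14*I*√2 ≈ 1.5791e+5 + 19.799*I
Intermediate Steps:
h(z) = 2 (h(z) = 2 - (z - z) = 2 - 1*0 = 2 + 0 = 2)
g(N) = √(2 + N)
M(V) = -605*V
g(-394) + M(B) = √(2 - 394) - 605*(-261) = √(-392) + 157905 = 14*I*√2 + 157905 = 157905 + 14*I*√2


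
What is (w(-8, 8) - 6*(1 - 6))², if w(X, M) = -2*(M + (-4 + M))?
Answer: 36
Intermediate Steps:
w(X, M) = 8 - 4*M (w(X, M) = -2*(-4 + 2*M) = 8 - 4*M)
(w(-8, 8) - 6*(1 - 6))² = ((8 - 4*8) - 6*(1 - 6))² = ((8 - 32) - 6*(-5))² = (-24 + 30)² = 6² = 36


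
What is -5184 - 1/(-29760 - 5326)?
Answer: -181885823/35086 ≈ -5184.0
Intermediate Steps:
-5184 - 1/(-29760 - 5326) = -5184 - 1/(-35086) = -5184 - 1*(-1/35086) = -5184 + 1/35086 = -181885823/35086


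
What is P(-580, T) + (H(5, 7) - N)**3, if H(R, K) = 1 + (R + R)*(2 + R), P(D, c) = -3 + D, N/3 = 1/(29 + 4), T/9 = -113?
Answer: 473776027/1331 ≈ 3.5596e+5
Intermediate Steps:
T = -1017 (T = 9*(-113) = -1017)
N = 1/11 (N = 3/(29 + 4) = 3/33 = 3*(1/33) = 1/11 ≈ 0.090909)
H(R, K) = 1 + 2*R*(2 + R) (H(R, K) = 1 + (2*R)*(2 + R) = 1 + 2*R*(2 + R))
P(-580, T) + (H(5, 7) - N)**3 = (-3 - 580) + ((1 + 2*5**2 + 4*5) - 1*1/11)**3 = -583 + ((1 + 2*25 + 20) - 1/11)**3 = -583 + ((1 + 50 + 20) - 1/11)**3 = -583 + (71 - 1/11)**3 = -583 + (780/11)**3 = -583 + 474552000/1331 = 473776027/1331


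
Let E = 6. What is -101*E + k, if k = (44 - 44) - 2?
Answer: -608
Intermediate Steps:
k = -2 (k = 0 - 2 = -2)
-101*E + k = -101*6 - 2 = -606 - 2 = -608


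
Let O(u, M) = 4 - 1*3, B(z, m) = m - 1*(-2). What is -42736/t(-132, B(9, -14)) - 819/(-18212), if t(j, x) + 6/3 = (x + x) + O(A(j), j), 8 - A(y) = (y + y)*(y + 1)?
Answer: 778328507/455300 ≈ 1709.5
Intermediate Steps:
B(z, m) = 2 + m (B(z, m) = m + 2 = 2 + m)
A(y) = 8 - 2*y*(1 + y) (A(y) = 8 - (y + y)*(y + 1) = 8 - 2*y*(1 + y))
O(u, M) = 1 (O(u, M) = 4 - 3 = 1)
t(j, x) = -1 + 2*x (t(j, x) = -2 + ((x + x) + 1) = -2 + (2*x + 1) = -2 + (1 + 2*x) = -1 + 2*x)
-42736/t(-132, B(9, -14)) - 819/(-18212) = -42736/(-1 + 2*(2 - 14)) - 819/(-18212) = -42736/(-1 + 2*(-12)) - 819*(-1/18212) = -42736/(-1 - 24) + 819/18212 = -42736/(-25) + 819/18212 = -42736*(-1/25) + 819/18212 = 42736/25 + 819/18212 = 778328507/455300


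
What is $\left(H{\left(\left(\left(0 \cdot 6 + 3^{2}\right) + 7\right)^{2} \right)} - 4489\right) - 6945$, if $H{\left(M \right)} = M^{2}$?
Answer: $54102$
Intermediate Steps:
$\left(H{\left(\left(\left(0 \cdot 6 + 3^{2}\right) + 7\right)^{2} \right)} - 4489\right) - 6945 = \left(\left(\left(\left(0 \cdot 6 + 3^{2}\right) + 7\right)^{2}\right)^{2} - 4489\right) - 6945 = \left(\left(\left(\left(0 + 9\right) + 7\right)^{2}\right)^{2} - 4489\right) - 6945 = \left(\left(\left(9 + 7\right)^{2}\right)^{2} - 4489\right) - 6945 = \left(\left(16^{2}\right)^{2} - 4489\right) - 6945 = \left(256^{2} - 4489\right) - 6945 = \left(65536 - 4489\right) - 6945 = 61047 - 6945 = 54102$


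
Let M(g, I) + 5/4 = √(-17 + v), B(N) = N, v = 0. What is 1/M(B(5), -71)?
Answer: -20/297 - 16*I*√17/297 ≈ -0.06734 - 0.22212*I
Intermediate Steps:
M(g, I) = -5/4 + I*√17 (M(g, I) = -5/4 + √(-17 + 0) = -5/4 + √(-17) = -5/4 + I*√17)
1/M(B(5), -71) = 1/(-5/4 + I*√17)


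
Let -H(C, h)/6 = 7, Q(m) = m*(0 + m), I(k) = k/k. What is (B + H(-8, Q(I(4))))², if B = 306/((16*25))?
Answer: 68013009/40000 ≈ 1700.3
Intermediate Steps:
I(k) = 1
Q(m) = m² (Q(m) = m*m = m²)
H(C, h) = -42 (H(C, h) = -6*7 = -42)
B = 153/200 (B = 306/400 = 306*(1/400) = 153/200 ≈ 0.76500)
(B + H(-8, Q(I(4))))² = (153/200 - 42)² = (-8247/200)² = 68013009/40000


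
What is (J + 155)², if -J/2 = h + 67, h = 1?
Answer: 361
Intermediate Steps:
J = -136 (J = -2*(1 + 67) = -2*68 = -136)
(J + 155)² = (-136 + 155)² = 19² = 361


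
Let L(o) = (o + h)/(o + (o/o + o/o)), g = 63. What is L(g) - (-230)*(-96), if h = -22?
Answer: -1435159/65 ≈ -22079.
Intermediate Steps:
L(o) = (-22 + o)/(2 + o) (L(o) = (o - 22)/(o + (o/o + o/o)) = (-22 + o)/(o + (1 + 1)) = (-22 + o)/(o + 2) = (-22 + o)/(2 + o))
L(g) - (-230)*(-96) = (-22 + 63)/(2 + 63) - (-230)*(-96) = 41/65 - 1*22080 = (1/65)*41 - 22080 = 41/65 - 22080 = -1435159/65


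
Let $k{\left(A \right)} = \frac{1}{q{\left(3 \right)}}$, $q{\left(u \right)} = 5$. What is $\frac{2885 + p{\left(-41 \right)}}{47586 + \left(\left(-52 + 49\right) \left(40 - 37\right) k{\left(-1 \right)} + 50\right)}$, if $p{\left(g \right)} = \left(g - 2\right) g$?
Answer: $\frac{23240}{238171} \approx 0.097577$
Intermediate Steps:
$k{\left(A \right)} = \frac{1}{5}$
$p{\left(g \right)} = g \left(-2 + g\right)$ ($p{\left(g \right)} = \left(-2 + g\right) g = g \left(-2 + g\right)$)
$\frac{2885 + p{\left(-41 \right)}}{47586 + \left(\left(-52 + 49\right) \left(40 - 37\right) k{\left(-1 \right)} + 50\right)} = \frac{2885 - 41 \left(-2 - 41\right)}{47586 + \left(\left(-52 + 49\right) \left(40 - 37\right) \frac{1}{5} + 50\right)} = \frac{2885 - -1763}{47586 + \left(\left(-3\right) 3 \cdot \frac{1}{5} + 50\right)} = \frac{2885 + 1763}{47586 + \left(\left(-9\right) \frac{1}{5} + 50\right)} = \frac{4648}{47586 + \left(- \frac{9}{5} + 50\right)} = \frac{4648}{47586 + \frac{241}{5}} = \frac{4648}{\frac{238171}{5}} = 4648 \cdot \frac{5}{238171} = \frac{23240}{238171}$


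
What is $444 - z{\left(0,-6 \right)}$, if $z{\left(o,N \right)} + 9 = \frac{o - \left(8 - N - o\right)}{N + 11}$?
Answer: $\frac{2279}{5} \approx 455.8$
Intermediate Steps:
$z{\left(o,N \right)} = -9 + \frac{-8 + N + 2 o}{11 + N}$ ($z{\left(o,N \right)} = -9 + \frac{o - \left(8 - N - o\right)}{N + 11} = -9 + \frac{o - \left(8 - N - o\right)}{11 + N} = -9 + \frac{o + \left(-8 + N + o\right)}{11 + N} = -9 + \frac{-8 + N + 2 o}{11 + N}$)
$444 - z{\left(0,-6 \right)} = 444 - \frac{-107 - -48 + 2 \cdot 0}{11 - 6} = 444 - \frac{-107 + 48 + 0}{5} = 444 - \frac{1}{5} \left(-59\right) = 444 - - \frac{59}{5} = 444 + \frac{59}{5} = \frac{2279}{5}$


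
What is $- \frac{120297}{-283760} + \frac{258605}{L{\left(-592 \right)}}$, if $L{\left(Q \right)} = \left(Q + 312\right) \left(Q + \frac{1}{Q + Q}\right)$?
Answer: $\frac{2762337533471}{1392269291280} \approx 1.9841$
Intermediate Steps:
$L{\left(Q \right)} = \left(312 + Q\right) \left(Q + \frac{1}{2 Q}\right)$
$- \frac{120297}{-283760} + \frac{258605}{L{\left(-592 \right)}} = - \frac{120297}{-283760} + \frac{258605}{\frac{1}{2} + \left(-592\right)^{2} + \frac{156}{-592} + 312 \left(-592\right)} = \left(-120297\right) \left(- \frac{1}{283760}\right) + \frac{258605}{\frac{1}{2} + 350464 + 156 \left(- \frac{1}{592}\right) - 184704} = \frac{120297}{283760} + \frac{258605}{\frac{1}{2} + 350464 - \frac{39}{148} - 184704} = \frac{120297}{283760} + \frac{258605}{\frac{24532515}{148}} = \frac{120297}{283760} + 258605 \cdot \frac{148}{24532515} = \frac{120297}{283760} + \frac{7654708}{4906503} = \frac{2762337533471}{1392269291280}$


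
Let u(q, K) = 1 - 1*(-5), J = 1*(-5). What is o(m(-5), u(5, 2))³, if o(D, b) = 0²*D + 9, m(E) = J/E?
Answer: 729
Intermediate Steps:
J = -5
u(q, K) = 6 (u(q, K) = 1 + 5 = 6)
m(E) = -5/E
o(D, b) = 9 (o(D, b) = 0*D + 9 = 0 + 9 = 9)
o(m(-5), u(5, 2))³ = 9³ = 729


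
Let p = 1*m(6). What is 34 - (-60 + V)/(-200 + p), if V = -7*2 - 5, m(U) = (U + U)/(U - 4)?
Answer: 6517/194 ≈ 33.593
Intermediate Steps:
m(U) = 2*U/(-4 + U) (m(U) = (2*U)/(-4 + U) = 2*U/(-4 + U))
p = 6 (p = 1*(2*6/(-4 + 6)) = 1*(2*6/2) = 1*(2*6*(½)) = 1*6 = 6)
V = -19 (V = -14 - 5 = -19)
34 - (-60 + V)/(-200 + p) = 34 - (-60 - 19)/(-200 + 6) = 34 - (-79)/(-194) = 34 - (-79)*(-1)/194 = 34 - 1*79/194 = 34 - 79/194 = 6517/194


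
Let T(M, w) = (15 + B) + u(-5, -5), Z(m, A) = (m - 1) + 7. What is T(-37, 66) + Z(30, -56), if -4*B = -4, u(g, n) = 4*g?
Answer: 32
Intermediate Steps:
B = 1 (B = -1/4*(-4) = 1)
Z(m, A) = 6 + m (Z(m, A) = (-1 + m) + 7 = 6 + m)
T(M, w) = -4 (T(M, w) = (15 + 1) + 4*(-5) = 16 - 20 = -4)
T(-37, 66) + Z(30, -56) = -4 + (6 + 30) = -4 + 36 = 32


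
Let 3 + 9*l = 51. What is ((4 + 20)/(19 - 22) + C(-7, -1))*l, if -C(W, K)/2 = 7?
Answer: -352/3 ≈ -117.33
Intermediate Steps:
C(W, K) = -14 (C(W, K) = -2*7 = -14)
l = 16/3 (l = -⅓ + (⅑)*51 = -⅓ + 17/3 = 16/3 ≈ 5.3333)
((4 + 20)/(19 - 22) + C(-7, -1))*l = ((4 + 20)/(19 - 22) - 14)*(16/3) = (24/(-3) - 14)*(16/3) = (24*(-⅓) - 14)*(16/3) = (-8 - 14)*(16/3) = -22*16/3 = -352/3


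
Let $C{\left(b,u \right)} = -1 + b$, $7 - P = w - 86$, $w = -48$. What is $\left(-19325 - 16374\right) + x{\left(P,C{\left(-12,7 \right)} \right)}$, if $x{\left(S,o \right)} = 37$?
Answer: $-35662$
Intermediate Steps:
$P = 141$ ($P = 7 - \left(-48 - 86\right) = 7 - -134 = 7 + 134 = 141$)
$\left(-19325 - 16374\right) + x{\left(P,C{\left(-12,7 \right)} \right)} = \left(-19325 - 16374\right) + 37 = -35699 + 37 = -35662$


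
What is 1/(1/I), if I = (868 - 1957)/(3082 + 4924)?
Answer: -1089/8006 ≈ -0.13602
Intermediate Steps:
I = -1089/8006 ≈ -0.13602
1/(1/I) = 1/(1/(-1089/8006)) = 1/(-8006/1089) = -1089/8006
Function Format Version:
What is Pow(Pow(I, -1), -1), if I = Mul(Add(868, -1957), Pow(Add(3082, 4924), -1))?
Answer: Rational(-1089, 8006) ≈ -0.13602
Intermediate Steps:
I = Rational(-1089, 8006) (I = Mul(-1089, Pow(8006, -1)) = Mul(-1089, Rational(1, 8006)) = Rational(-1089, 8006) ≈ -0.13602)
Pow(Pow(I, -1), -1) = Pow(Pow(Rational(-1089, 8006), -1), -1) = Pow(Rational(-8006, 1089), -1) = Rational(-1089, 8006)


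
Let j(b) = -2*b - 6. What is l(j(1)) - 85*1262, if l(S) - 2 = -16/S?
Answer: -107266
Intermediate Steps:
j(b) = -6 - 2*b
l(S) = 2 - 16/S
l(j(1)) - 85*1262 = (2 - 16/(-6 - 2*1)) - 85*1262 = (2 - 16/(-6 - 2)) - 107270 = (2 - 16/(-8)) - 107270 = (2 - 16*(-⅛)) - 107270 = (2 + 2) - 107270 = 4 - 107270 = -107266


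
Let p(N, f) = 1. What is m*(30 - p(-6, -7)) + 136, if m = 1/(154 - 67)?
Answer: 409/3 ≈ 136.33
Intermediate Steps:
m = 1/87 ≈ 0.011494
m*(30 - p(-6, -7)) + 136 = (30 - 1*1)/87 + 136 = (30 - 1)/87 + 136 = (1/87)*29 + 136 = ⅓ + 136 = 409/3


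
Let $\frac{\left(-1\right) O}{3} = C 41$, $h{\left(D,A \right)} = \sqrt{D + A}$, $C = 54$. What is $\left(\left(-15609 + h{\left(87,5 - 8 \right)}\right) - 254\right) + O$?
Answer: $-22505 + 2 \sqrt{21} \approx -22496.0$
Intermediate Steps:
$h{\left(D,A \right)} = \sqrt{A + D}$
$O = -6642$ ($O = - 3 \cdot 54 \cdot 41 = \left(-3\right) 2214 = -6642$)
$\left(\left(-15609 + h{\left(87,5 - 8 \right)}\right) - 254\right) + O = \left(\left(-15609 + \sqrt{\left(5 - 8\right) + 87}\right) - 254\right) - 6642 = \left(\left(-15609 + \sqrt{-3 + 87}\right) - 254\right) - 6642 = \left(\left(-15609 + \sqrt{84}\right) - 254\right) - 6642 = \left(\left(-15609 + 2 \sqrt{21}\right) - 254\right) - 6642 = \left(-15863 + 2 \sqrt{21}\right) - 6642 = -22505 + 2 \sqrt{21}$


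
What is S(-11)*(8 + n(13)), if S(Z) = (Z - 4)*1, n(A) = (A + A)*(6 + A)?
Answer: -7530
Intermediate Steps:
n(A) = 2*A*(6 + A) (n(A) = (2*A)*(6 + A) = 2*A*(6 + A))
S(Z) = -4 + Z (S(Z) = (-4 + Z)*1 = -4 + Z)
S(-11)*(8 + n(13)) = (-4 - 11)*(8 + 2*13*(6 + 13)) = -15*(8 + 2*13*19) = -15*(8 + 494) = -15*502 = -7530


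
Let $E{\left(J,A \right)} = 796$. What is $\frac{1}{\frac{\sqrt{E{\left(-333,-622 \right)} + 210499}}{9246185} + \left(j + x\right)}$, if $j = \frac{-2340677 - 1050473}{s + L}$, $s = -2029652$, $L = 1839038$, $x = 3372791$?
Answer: $\frac{523837364639395308775393723980}{1766803268335038838011014562518495189} - \frac{16797404207948013 \sqrt{211295}}{1766803268335038838011014562518495189} \approx 2.9649 \cdot 10^{-7}$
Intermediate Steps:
$j = \frac{1695575}{95307}$ ($j = \frac{-2340677 - 1050473}{-2029652 + 1839038} = - \frac{3391150}{-190614} = \left(-3391150\right) \left(- \frac{1}{190614}\right) = \frac{1695575}{95307} \approx 17.791$)
$\frac{1}{\frac{\sqrt{E{\left(-333,-622 \right)} + 210499}}{9246185} + \left(j + x\right)} = \frac{1}{\frac{\sqrt{796 + 210499}}{9246185} + \left(\frac{1695575}{95307} + 3372791\right)} = \frac{1}{\sqrt{211295} \cdot \frac{1}{9246185} + \frac{321452287412}{95307}} = \frac{1}{\frac{\sqrt{211295}}{9246185} + \frac{321452287412}{95307}} = \frac{1}{\frac{321452287412}{95307} + \frac{\sqrt{211295}}{9246185}}$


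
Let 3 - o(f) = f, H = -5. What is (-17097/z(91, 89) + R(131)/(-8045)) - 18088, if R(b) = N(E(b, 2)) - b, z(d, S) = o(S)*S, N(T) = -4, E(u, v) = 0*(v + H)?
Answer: -222731177437/12315286 ≈ -18086.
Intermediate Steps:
o(f) = 3 - f
E(u, v) = 0 (E(u, v) = 0*(v - 5) = 0*(-5 + v) = 0)
z(d, S) = S*(3 - S) (z(d, S) = (3 - S)*S = S*(3 - S))
R(b) = -4 - b
(-17097/z(91, 89) + R(131)/(-8045)) - 18088 = (-17097*1/(89*(3 - 1*89)) + (-4 - 1*131)/(-8045)) - 18088 = (-17097*1/(89*(3 - 89)) + (-4 - 131)*(-1/8045)) - 18088 = (-17097/(89*(-86)) - 135*(-1/8045)) - 18088 = (-17097/(-7654) + 27/1609) - 18088 = (-17097*(-1/7654) + 27/1609) - 18088 = (17097/7654 + 27/1609) - 18088 = 27715731/12315286 - 18088 = -222731177437/12315286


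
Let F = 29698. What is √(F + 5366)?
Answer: 6*√974 ≈ 187.25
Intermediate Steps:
√(F + 5366) = √(29698 + 5366) = √35064 = 6*√974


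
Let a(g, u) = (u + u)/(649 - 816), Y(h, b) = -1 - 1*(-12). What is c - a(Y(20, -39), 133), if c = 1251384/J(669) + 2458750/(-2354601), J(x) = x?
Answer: 164070494903344/87687695841 ≈ 1871.1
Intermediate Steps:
Y(h, b) = 11 (Y(h, b) = -1 + 12 = 11)
a(g, u) = -2*u/167 (a(g, u) = (2*u)/(-167) = (2*u)*(-1/167) = -2*u/167)
c = 981621704678/525076023 (c = 1251384/669 + 2458750/(-2354601) = 1251384*(1/669) + 2458750*(-1/2354601) = 417128/223 - 2458750/2354601 = 981621704678/525076023 ≈ 1869.5)
c - a(Y(20, -39), 133) = 981621704678/525076023 - (-2)*133/167 = 981621704678/525076023 - 1*(-266/167) = 981621704678/525076023 + 266/167 = 164070494903344/87687695841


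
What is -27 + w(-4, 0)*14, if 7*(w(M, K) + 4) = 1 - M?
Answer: -73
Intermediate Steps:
w(M, K) = -27/7 - M/7 (w(M, K) = -4 + (1 - M)/7 = -4 + (⅐ - M/7) = -27/7 - M/7)
-27 + w(-4, 0)*14 = -27 + (-27/7 - ⅐*(-4))*14 = -27 + (-27/7 + 4/7)*14 = -27 - 23/7*14 = -27 - 46 = -73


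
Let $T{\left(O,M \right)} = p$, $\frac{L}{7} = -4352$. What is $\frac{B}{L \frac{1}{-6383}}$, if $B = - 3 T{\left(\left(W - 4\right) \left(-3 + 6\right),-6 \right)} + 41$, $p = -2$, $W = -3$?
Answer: $\frac{300001}{30464} \approx 9.8477$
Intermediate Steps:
$L = -30464$ ($L = 7 \left(-4352\right) = -30464$)
$T{\left(O,M \right)} = -2$
$B = 47$ ($B = \left(-3\right) \left(-2\right) + 41 = 6 + 41 = 47$)
$\frac{B}{L \frac{1}{-6383}} = \frac{47}{\left(-30464\right) \frac{1}{-6383}} = \frac{47}{\left(-30464\right) \left(- \frac{1}{6383}\right)} = \frac{47}{\frac{30464}{6383}} = 47 \cdot \frac{6383}{30464} = \frac{300001}{30464}$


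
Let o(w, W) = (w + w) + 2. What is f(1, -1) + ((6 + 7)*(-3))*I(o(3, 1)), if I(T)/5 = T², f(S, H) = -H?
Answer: -12479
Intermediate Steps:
o(w, W) = 2 + 2*w (o(w, W) = 2*w + 2 = 2 + 2*w)
I(T) = 5*T²
f(1, -1) + ((6 + 7)*(-3))*I(o(3, 1)) = -1*(-1) + ((6 + 7)*(-3))*(5*(2 + 2*3)²) = 1 + (13*(-3))*(5*(2 + 6)²) = 1 - 195*8² = 1 - 195*64 = 1 - 39*320 = 1 - 12480 = -12479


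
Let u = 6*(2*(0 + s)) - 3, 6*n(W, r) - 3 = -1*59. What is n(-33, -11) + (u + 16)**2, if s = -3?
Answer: 1559/3 ≈ 519.67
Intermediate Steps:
n(W, r) = -28/3 (n(W, r) = 1/2 + (-1*59)/6 = 1/2 + (1/6)*(-59) = 1/2 - 59/6 = -28/3)
u = -39 (u = 6*(2*(0 - 3)) - 3 = 6*(2*(-3)) - 3 = 6*(-6) - 3 = -36 - 3 = -39)
n(-33, -11) + (u + 16)**2 = -28/3 + (-39 + 16)**2 = -28/3 + (-23)**2 = -28/3 + 529 = 1559/3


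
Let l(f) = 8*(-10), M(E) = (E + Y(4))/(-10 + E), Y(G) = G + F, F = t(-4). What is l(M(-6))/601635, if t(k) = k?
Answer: -16/120327 ≈ -0.00013297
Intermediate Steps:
F = -4
Y(G) = -4 + G (Y(G) = G - 4 = -4 + G)
M(E) = E/(-10 + E) (M(E) = (E + (-4 + 4))/(-10 + E) = (E + 0)/(-10 + E) = E/(-10 + E))
l(f) = -80
l(M(-6))/601635 = -80/601635 = -80*1/601635 = -16/120327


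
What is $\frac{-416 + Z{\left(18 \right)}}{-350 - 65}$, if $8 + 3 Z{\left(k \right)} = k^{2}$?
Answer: $\frac{932}{1245} \approx 0.74859$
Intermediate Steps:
$Z{\left(k \right)} = - \frac{8}{3} + \frac{k^{2}}{3}$
$\frac{-416 + Z{\left(18 \right)}}{-350 - 65} = \frac{-416 - \left(\frac{8}{3} - \frac{18^{2}}{3}\right)}{-350 - 65} = \frac{-416 + \left(- \frac{8}{3} + \frac{1}{3} \cdot 324\right)}{-415} = \left(-416 + \left(- \frac{8}{3} + 108\right)\right) \left(- \frac{1}{415}\right) = \left(-416 + \frac{316}{3}\right) \left(- \frac{1}{415}\right) = \left(- \frac{932}{3}\right) \left(- \frac{1}{415}\right) = \frac{932}{1245}$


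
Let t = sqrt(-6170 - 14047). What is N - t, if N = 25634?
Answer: 25634 - I*sqrt(20217) ≈ 25634.0 - 142.19*I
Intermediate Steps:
t = I*sqrt(20217) (t = sqrt(-20217) = I*sqrt(20217) ≈ 142.19*I)
N - t = 25634 - I*sqrt(20217)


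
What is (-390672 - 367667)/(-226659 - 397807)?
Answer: 758339/624466 ≈ 1.2144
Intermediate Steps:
(-390672 - 367667)/(-226659 - 397807) = -758339/(-624466) = -758339*(-1/624466) = 758339/624466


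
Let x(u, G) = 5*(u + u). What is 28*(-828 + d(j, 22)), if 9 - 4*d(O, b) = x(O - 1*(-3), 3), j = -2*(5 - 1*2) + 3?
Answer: -23121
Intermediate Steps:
j = -3 (j = -2*(5 - 2) + 3 = -2*3 + 3 = -6 + 3 = -3)
x(u, G) = 10*u (x(u, G) = 5*(2*u) = 10*u)
d(O, b) = -21/4 - 5*O/2 (d(O, b) = 9/4 - 5*(O - 1*(-3))/2 = 9/4 - 5*(O + 3)/2 = 9/4 - 5*(3 + O)/2 = 9/4 - (30 + 10*O)/4 = 9/4 + (-15/2 - 5*O/2) = -21/4 - 5*O/2)
28*(-828 + d(j, 22)) = 28*(-828 + (-21/4 - 5/2*(-3))) = 28*(-828 + (-21/4 + 15/2)) = 28*(-828 + 9/4) = 28*(-3303/4) = -23121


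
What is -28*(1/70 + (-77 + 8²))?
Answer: 1818/5 ≈ 363.60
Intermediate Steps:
-28*(1/70 + (-77 + 8²)) = -28*(1/70 + (-77 + 64)) = -28*(1/70 - 13) = -28*(-909/70) = 1818/5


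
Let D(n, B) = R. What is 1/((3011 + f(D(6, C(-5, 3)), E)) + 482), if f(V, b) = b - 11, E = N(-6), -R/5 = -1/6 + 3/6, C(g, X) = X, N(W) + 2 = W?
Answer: 1/3474 ≈ 0.00028785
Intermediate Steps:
N(W) = -2 + W
R = -5/3 (R = -5*(-1/6 + 3/6) = -5*(-1*⅙ + 3*(⅙)) = -5*(-⅙ + ½) = -5*⅓ = -5/3 ≈ -1.6667)
E = -8 (E = -2 - 6 = -8)
D(n, B) = -5/3
f(V, b) = -11 + b
1/((3011 + f(D(6, C(-5, 3)), E)) + 482) = 1/((3011 + (-11 - 8)) + 482) = 1/((3011 - 19) + 482) = 1/(2992 + 482) = 1/3474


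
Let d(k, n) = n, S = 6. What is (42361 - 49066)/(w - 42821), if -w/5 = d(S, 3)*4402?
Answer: 6705/108851 ≈ 0.061598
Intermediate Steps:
w = -66030 (w = -15*4402 = -5*13206 = -66030)
(42361 - 49066)/(w - 42821) = (42361 - 49066)/(-66030 - 42821) = -6705/(-108851) = -6705*(-1/108851) = 6705/108851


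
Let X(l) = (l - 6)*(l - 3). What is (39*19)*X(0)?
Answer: 13338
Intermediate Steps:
X(l) = (-6 + l)*(-3 + l)
(39*19)*X(0) = (39*19)*(18 + 0**2 - 9*0) = 741*(18 + 0 + 0) = 741*18 = 13338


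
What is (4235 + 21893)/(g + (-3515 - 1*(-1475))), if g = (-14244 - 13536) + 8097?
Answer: -26128/21723 ≈ -1.2028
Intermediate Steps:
g = -19683 (g = -27780 + 8097 = -19683)
(4235 + 21893)/(g + (-3515 - 1*(-1475))) = (4235 + 21893)/(-19683 + (-3515 - 1*(-1475))) = 26128/(-19683 + (-3515 + 1475)) = 26128/(-19683 - 2040) = 26128/(-21723) = 26128*(-1/21723) = -26128/21723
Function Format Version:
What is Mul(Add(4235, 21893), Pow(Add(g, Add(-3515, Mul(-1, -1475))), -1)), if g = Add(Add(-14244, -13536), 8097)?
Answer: Rational(-26128, 21723) ≈ -1.2028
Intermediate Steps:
g = -19683 (g = Add(-27780, 8097) = -19683)
Mul(Add(4235, 21893), Pow(Add(g, Add(-3515, Mul(-1, -1475))), -1)) = Mul(Add(4235, 21893), Pow(Add(-19683, Add(-3515, Mul(-1, -1475))), -1)) = Mul(26128, Pow(Add(-19683, Add(-3515, 1475)), -1)) = Mul(26128, Pow(Add(-19683, -2040), -1)) = Mul(26128, Pow(-21723, -1)) = Mul(26128, Rational(-1, 21723)) = Rational(-26128, 21723)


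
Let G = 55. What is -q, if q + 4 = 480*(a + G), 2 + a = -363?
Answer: 148804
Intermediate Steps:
a = -365 (a = -2 - 363 = -365)
q = -148804 (q = -4 + 480*(-365 + 55) = -4 + 480*(-310) = -4 - 148800 = -148804)
-q = -1*(-148804) = 148804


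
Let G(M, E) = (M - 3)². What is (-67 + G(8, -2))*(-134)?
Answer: 5628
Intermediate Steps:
G(M, E) = (-3 + M)²
(-67 + G(8, -2))*(-134) = (-67 + (-3 + 8)²)*(-134) = (-67 + 5²)*(-134) = (-67 + 25)*(-134) = -42*(-134) = 5628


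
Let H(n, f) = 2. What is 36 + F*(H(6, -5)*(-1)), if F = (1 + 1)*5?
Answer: 16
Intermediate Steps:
F = 10 (F = 2*5 = 10)
36 + F*(H(6, -5)*(-1)) = 36 + 10*(2*(-1)) = 36 + 10*(-2) = 36 - 20 = 16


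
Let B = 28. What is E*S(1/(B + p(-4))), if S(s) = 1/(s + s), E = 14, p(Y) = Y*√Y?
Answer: 196 - 56*I ≈ 196.0 - 56.0*I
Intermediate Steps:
p(Y) = Y^(3/2)
S(s) = 1/(2*s)
E*S(1/(B + p(-4))) = 14*(1/(2*(1/(28 + (-4)^(3/2))))) = 14*(1/(2*(1/(28 - 8*I)))) = 14*(1/(2*(((28 + 8*I)/848)))) = 14*((28 - 8*I)/2) = 14*(14 - 4*I) = 196 - 56*I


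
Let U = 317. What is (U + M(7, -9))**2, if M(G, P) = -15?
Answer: 91204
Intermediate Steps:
(U + M(7, -9))**2 = (317 - 15)**2 = 302**2 = 91204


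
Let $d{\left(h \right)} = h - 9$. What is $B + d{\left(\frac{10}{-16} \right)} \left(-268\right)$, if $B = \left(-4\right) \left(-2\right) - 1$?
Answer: $\frac{5173}{2} \approx 2586.5$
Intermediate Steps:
$d{\left(h \right)} = -9 + h$
$B = 7$ ($B = 8 - 1 = 7$)
$B + d{\left(\frac{10}{-16} \right)} \left(-268\right) = 7 + \left(-9 + \frac{10}{-16}\right) \left(-268\right) = 7 + \left(-9 + 10 \left(- \frac{1}{16}\right)\right) \left(-268\right) = 7 + \left(-9 - \frac{5}{8}\right) \left(-268\right) = 7 - - \frac{5159}{2} = 7 + \frac{5159}{2} = \frac{5173}{2}$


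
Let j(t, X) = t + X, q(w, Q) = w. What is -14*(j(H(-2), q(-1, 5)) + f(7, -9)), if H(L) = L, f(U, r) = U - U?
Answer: 42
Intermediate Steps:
f(U, r) = 0
j(t, X) = X + t
-14*(j(H(-2), q(-1, 5)) + f(7, -9)) = -14*((-1 - 2) + 0) = -14*(-3 + 0) = -14*(-3) = 42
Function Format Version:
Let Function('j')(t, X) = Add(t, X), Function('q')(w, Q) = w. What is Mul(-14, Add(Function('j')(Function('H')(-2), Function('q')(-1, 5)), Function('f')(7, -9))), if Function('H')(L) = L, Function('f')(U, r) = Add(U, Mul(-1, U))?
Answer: 42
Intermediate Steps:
Function('f')(U, r) = 0
Function('j')(t, X) = Add(X, t)
Mul(-14, Add(Function('j')(Function('H')(-2), Function('q')(-1, 5)), Function('f')(7, -9))) = Mul(-14, Add(Add(-1, -2), 0)) = Mul(-14, Add(-3, 0)) = Mul(-14, -3) = 42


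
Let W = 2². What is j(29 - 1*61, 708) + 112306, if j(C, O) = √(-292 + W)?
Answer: 112306 + 12*I*√2 ≈ 1.1231e+5 + 16.971*I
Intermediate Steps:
W = 4
j(C, O) = 12*I*√2 (j(C, O) = √(-292 + 4) = √(-288) = 12*I*√2)
j(29 - 1*61, 708) + 112306 = 12*I*√2 + 112306 = 112306 + 12*I*√2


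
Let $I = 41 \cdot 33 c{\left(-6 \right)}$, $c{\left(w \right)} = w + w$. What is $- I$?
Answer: $16236$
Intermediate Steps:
$c{\left(w \right)} = 2 w$
$I = -16236$ ($I = 41 \cdot 33 \cdot 2 \left(-6\right) = 1353 \left(-12\right) = -16236$)
$- I = \left(-1\right) \left(-16236\right) = 16236$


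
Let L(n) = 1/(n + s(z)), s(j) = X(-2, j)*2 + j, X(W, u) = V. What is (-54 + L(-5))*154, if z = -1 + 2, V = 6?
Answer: -33187/4 ≈ -8296.8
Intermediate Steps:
X(W, u) = 6
z = 1
s(j) = 12 + j (s(j) = 6*2 + j = 12 + j)
L(n) = 1/(13 + n) (L(n) = 1/(n + (12 + 1)) = 1/(n + 13) = 1/(13 + n))
(-54 + L(-5))*154 = (-54 + 1/(13 - 5))*154 = (-54 + 1/8)*154 = (-54 + ⅛)*154 = -431/8*154 = -33187/4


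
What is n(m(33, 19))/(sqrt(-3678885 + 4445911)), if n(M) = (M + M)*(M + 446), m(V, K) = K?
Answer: 8835*sqrt(767026)/383513 ≈ 20.176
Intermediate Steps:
n(M) = 2*M*(446 + M) (n(M) = (2*M)*(446 + M) = 2*M*(446 + M))
n(m(33, 19))/(sqrt(-3678885 + 4445911)) = (2*19*(446 + 19))/(sqrt(-3678885 + 4445911)) = (2*19*465)/(sqrt(767026)) = 17670*(sqrt(767026)/767026) = 8835*sqrt(767026)/383513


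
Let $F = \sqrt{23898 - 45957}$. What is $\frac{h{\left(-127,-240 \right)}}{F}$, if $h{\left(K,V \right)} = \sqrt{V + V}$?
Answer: $\frac{4 \sqrt{8170}}{2451} \approx 0.14751$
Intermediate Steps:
$F = 3 i \sqrt{2451}$ ($F = \sqrt{-22059} = 3 i \sqrt{2451} \approx 148.52 i$)
$h{\left(K,V \right)} = \sqrt{2} \sqrt{V}$ ($h{\left(K,V \right)} = \sqrt{2 V} = \sqrt{2} \sqrt{V}$)
$\frac{h{\left(-127,-240 \right)}}{F} = \frac{\sqrt{2} \sqrt{-240}}{3 i \sqrt{2451}} = \sqrt{2} \cdot 4 i \sqrt{15} \left(- \frac{i \sqrt{2451}}{7353}\right) = 4 i \sqrt{30} \left(- \frac{i \sqrt{2451}}{7353}\right) = \frac{4 \sqrt{8170}}{2451}$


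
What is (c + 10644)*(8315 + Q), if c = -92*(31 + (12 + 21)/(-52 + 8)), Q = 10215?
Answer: 145664330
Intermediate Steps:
c = -2783 (c = -92*(31 + 33/(-44)) = -92*(31 + 33*(-1/44)) = -92*(31 - ¾) = -92*121/4 = -2783)
(c + 10644)*(8315 + Q) = (-2783 + 10644)*(8315 + 10215) = 7861*18530 = 145664330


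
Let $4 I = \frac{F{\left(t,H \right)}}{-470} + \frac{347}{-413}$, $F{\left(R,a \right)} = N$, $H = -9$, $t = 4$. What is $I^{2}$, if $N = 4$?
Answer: $\frac{6784981641}{150714768400} \approx 0.045019$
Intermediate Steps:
$F{\left(R,a \right)} = 4$
$I = - \frac{82371}{388220}$ ($I = \frac{\frac{4}{-470} + \frac{347}{-413}}{4} = \frac{4 \left(- \frac{1}{470}\right) + 347 \left(- \frac{1}{413}\right)}{4} = \frac{- \frac{2}{235} - \frac{347}{413}}{4} = \frac{1}{4} \left(- \frac{82371}{97055}\right) = - \frac{82371}{388220} \approx -0.21218$)
$I^{2} = \left(- \frac{82371}{388220}\right)^{2} = \frac{6784981641}{150714768400}$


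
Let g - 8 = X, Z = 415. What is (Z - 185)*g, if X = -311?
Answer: -69690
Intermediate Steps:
g = -303 (g = 8 - 311 = -303)
(Z - 185)*g = (415 - 185)*(-303) = 230*(-303) = -69690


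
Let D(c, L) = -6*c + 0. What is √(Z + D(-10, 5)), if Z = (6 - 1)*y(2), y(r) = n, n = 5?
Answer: √85 ≈ 9.2195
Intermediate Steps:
D(c, L) = -6*c
y(r) = 5
Z = 25 (Z = (6 - 1)*5 = 5*5 = 25)
√(Z + D(-10, 5)) = √(25 - 6*(-10)) = √(25 + 60) = √85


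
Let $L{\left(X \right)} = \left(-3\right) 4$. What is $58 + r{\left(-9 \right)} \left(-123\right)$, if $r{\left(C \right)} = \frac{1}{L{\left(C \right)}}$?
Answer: $\frac{273}{4} \approx 68.25$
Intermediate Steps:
$L{\left(X \right)} = -12$
$r{\left(C \right)} = - \frac{1}{12}$ ($r{\left(C \right)} = \frac{1}{-12} = - \frac{1}{12}$)
$58 + r{\left(-9 \right)} \left(-123\right) = 58 - - \frac{41}{4} = 58 + \frac{41}{4} = \frac{273}{4}$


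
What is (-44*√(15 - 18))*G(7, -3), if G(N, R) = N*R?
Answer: 924*I*√3 ≈ 1600.4*I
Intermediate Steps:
(-44*√(15 - 18))*G(7, -3) = (-44*√(15 - 18))*(7*(-3)) = -44*I*√3*(-21) = 924*I*√3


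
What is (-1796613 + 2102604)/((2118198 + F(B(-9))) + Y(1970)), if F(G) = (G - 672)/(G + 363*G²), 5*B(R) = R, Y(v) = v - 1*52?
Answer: 2994427926/20747449561 ≈ 0.14433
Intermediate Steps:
Y(v) = -52 + v (Y(v) = v - 52 = -52 + v)
B(R) = R/5
F(G) = (-672 + G)/(G + 363*G²)
(-1796613 + 2102604)/((2118198 + F(B(-9))) + Y(1970)) = (-1796613 + 2102604)/((2118198 + (-672 + (⅕)*(-9))/((((⅕)*(-9)))*(1 + 363*((⅕)*(-9))))) + (-52 + 1970)) = 305991/((2118198 + (-672 - 9/5)/((-9/5)*(1 + 363*(-9/5)))) + 1918) = 305991/((2118198 - 5/9*(-3369/5)/(1 - 3267/5)) + 1918) = 305991/((2118198 - 5/9*(-3369/5)/(-3262/5)) + 1918) = 305991/((2118198 - 5/9*(-5/3262)*(-3369/5)) + 1918) = 305991/((2118198 - 5615/9786) + 1918) = 305991/(20728680013/9786 + 1918) = 305991/(20747449561/9786) = 305991*(9786/20747449561) = 2994427926/20747449561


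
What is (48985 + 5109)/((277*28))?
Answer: 27047/3878 ≈ 6.9745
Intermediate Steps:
(48985 + 5109)/((277*28)) = 54094/7756 = 54094*(1/7756) = 27047/3878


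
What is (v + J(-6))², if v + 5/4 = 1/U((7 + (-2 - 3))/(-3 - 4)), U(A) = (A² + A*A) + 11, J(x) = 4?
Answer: 38601369/4787344 ≈ 8.0632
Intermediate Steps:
U(A) = 11 + 2*A² (U(A) = (A² + A²) + 11 = 2*A² + 11 = 11 + 2*A²)
v = -2539/2188 (v = -5/4 + 1/(11 + 2*((7 + (-2 - 3))/(-3 - 4))²) = -5/4 + 1/(11 + 2*((7 - 5)/(-7))²) = -5/4 + 1/(11 + 2*(2*(-⅐))²) = -5/4 + 1/(11 + 2*(-2/7)²) = -5/4 + 1/(11 + 2*(4/49)) = -5/4 + 1/(11 + 8/49) = -5/4 + 1/(547/49) = -5/4 + 49/547 = -2539/2188 ≈ -1.1604)
(v + J(-6))² = (-2539/2188 + 4)² = (6213/2188)² = 38601369/4787344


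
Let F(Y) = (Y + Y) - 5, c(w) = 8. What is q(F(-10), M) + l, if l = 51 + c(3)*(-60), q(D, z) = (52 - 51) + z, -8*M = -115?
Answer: -3309/8 ≈ -413.63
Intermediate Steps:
M = 115/8 (M = -⅛*(-115) = 115/8 ≈ 14.375)
F(Y) = -5 + 2*Y (F(Y) = 2*Y - 5 = -5 + 2*Y)
q(D, z) = 1 + z
l = -429 (l = 51 + 8*(-60) = 51 - 480 = -429)
q(F(-10), M) + l = (1 + 115/8) - 429 = 123/8 - 429 = -3309/8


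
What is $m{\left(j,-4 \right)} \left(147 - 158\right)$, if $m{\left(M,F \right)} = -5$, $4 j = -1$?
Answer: $55$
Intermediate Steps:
$j = - \frac{1}{4}$ ($j = \frac{1}{4} \left(-1\right) = - \frac{1}{4} \approx -0.25$)
$m{\left(j,-4 \right)} \left(147 - 158\right) = - 5 \left(147 - 158\right) = \left(-5\right) \left(-11\right) = 55$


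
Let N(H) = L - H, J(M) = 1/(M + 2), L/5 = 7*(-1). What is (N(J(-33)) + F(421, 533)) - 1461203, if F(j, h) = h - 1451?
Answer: -45326835/31 ≈ -1.4622e+6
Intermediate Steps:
L = -35 (L = 5*(7*(-1)) = 5*(-7) = -35)
F(j, h) = -1451 + h
J(M) = 1/(2 + M)
N(H) = -35 - H
(N(J(-33)) + F(421, 533)) - 1461203 = ((-35 - 1/(2 - 33)) + (-1451 + 533)) - 1461203 = ((-35 - 1/(-31)) - 918) - 1461203 = ((-35 - 1*(-1/31)) - 918) - 1461203 = ((-35 + 1/31) - 918) - 1461203 = (-1084/31 - 918) - 1461203 = -29542/31 - 1461203 = -45326835/31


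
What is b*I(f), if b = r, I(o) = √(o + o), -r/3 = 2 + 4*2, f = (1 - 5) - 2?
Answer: -60*I*√3 ≈ -103.92*I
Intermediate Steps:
f = -6 (f = -4 - 2 = -6)
r = -30 (r = -3*(2 + 4*2) = -3*(2 + 8) = -3*10 = -30)
I(o) = √2*√o (I(o) = √(2*o) = √2*√o)
b = -30
b*I(f) = -30*√2*√(-6) = -30*√2*I*√6 = -60*I*√3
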